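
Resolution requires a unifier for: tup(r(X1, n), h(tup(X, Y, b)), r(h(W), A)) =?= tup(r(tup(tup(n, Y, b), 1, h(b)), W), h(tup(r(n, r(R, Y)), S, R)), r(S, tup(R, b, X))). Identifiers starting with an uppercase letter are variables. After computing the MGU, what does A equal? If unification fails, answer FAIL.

tup(b, b, r(n, r(b, h(n))))

Decompose tup/3: r(X1, n) =?= r(tup(tup(n, Y, b), 1, h(b)), W),  h(tup(X, Y, b)) =?= h(tup(r(n, r(R, Y)), S, R)),  r(h(W), A) =?= r(S, tup(R, b, X)).
Decompose r/2: X1 =?= tup(tup(n, Y, b), 1, h(b)),  n =?= W.
Bind X1 := tup(tup(n, Y, b), 1, h(b)); no other remaining equation mentions X1.
Bind W := n; substituting into the one remaining equation that mentions W gives: r(h(n), A) =?= r(S, tup(R, b, X)).
Decompose h/1: tup(X, Y, b) =?= tup(r(n, r(R, Y)), S, R).
Decompose tup/3: X =?= r(n, r(R, Y)),  Y =?= S,  b =?= R.
Bind X := r(n, r(R, Y)); substituting into the one remaining equation that mentions X gives: r(h(n), A) =?= r(S, tup(R, b, r(n, r(R, Y)))).
Bind Y := S; substituting into the one remaining equation that mentions Y gives: r(h(n), A) =?= r(S, tup(R, b, r(n, r(R, S)))). Substituting into the earlier bindings gives X1 := tup(tup(n, S, b), 1, h(b)), X := r(n, r(R, S)).
Bind R := b; substituting into the remaining equation gives: r(h(n), A) =?= r(S, tup(b, b, r(n, r(b, S)))). Substituting into the earlier binding gives X := r(n, r(b, S)).
Decompose r/2: h(n) =?= S,  A =?= tup(b, b, r(n, r(b, S))).
Bind S := h(n); substituting into the remaining equation gives: A =?= tup(b, b, r(n, r(b, h(n)))). Substituting into the earlier bindings gives X1 := tup(tup(n, h(n), b), 1, h(b)), X := r(n, r(b, h(n))), Y := h(n).
Bind A := tup(b, b, r(n, r(b, h(n)))).
MGU = { X1 ↦ tup(tup(n, h(n), b), 1, h(b)), W ↦ n, X ↦ r(n, r(b, h(n))), Y ↦ h(n), R ↦ b, S ↦ h(n), A ↦ tup(b, b, r(n, r(b, h(n)))) }, so A ↦ tup(b, b, r(n, r(b, h(n)))).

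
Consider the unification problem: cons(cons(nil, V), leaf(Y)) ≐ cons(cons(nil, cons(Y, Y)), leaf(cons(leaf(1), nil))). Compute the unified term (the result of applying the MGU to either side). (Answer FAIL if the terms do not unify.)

Decompose cons/2: cons(nil, V) ≐ cons(nil, cons(Y, Y)),  leaf(Y) ≐ leaf(cons(leaf(1), nil)).
Decompose cons/2: nil ≐ nil,  V ≐ cons(Y, Y).
Delete trivial equation nil ≐ nil.
Bind V := cons(Y, Y); no other remaining equation mentions V.
Decompose leaf/1: Y ≐ cons(leaf(1), nil).
Bind Y := cons(leaf(1), nil). Substituting into the earlier binding gives V := cons(cons(leaf(1), nil), cons(leaf(1), nil)).
Applying the MGU to either side gives cons(cons(nil, cons(cons(leaf(1), nil), cons(leaf(1), nil))), leaf(cons(leaf(1), nil))).

cons(cons(nil, cons(cons(leaf(1), nil), cons(leaf(1), nil))), leaf(cons(leaf(1), nil)))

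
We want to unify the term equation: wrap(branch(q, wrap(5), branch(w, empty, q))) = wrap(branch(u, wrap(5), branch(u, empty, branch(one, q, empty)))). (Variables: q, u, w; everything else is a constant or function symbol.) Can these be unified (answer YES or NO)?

NO

Decompose wrap/1: branch(q, wrap(5), branch(w, empty, q)) = branch(u, wrap(5), branch(u, empty, branch(one, q, empty))).
Decompose branch/3: q = u,  wrap(5) = wrap(5),  branch(w, empty, q) = branch(u, empty, branch(one, q, empty)).
Bind q := u; substituting into the one remaining equation that mentions q gives: branch(w, empty, u) = branch(u, empty, branch(one, u, empty)).
Delete trivial equation wrap(5) = wrap(5).
Decompose branch/3: w = u,  empty = empty,  u = branch(one, u, empty).
Bind w := u; no other remaining equation mentions w.
Delete trivial equation empty = empty.
Occurs check fails: u occurs in branch(one, u, empty); the equation u = branch(one, u, empty) has no finite solution.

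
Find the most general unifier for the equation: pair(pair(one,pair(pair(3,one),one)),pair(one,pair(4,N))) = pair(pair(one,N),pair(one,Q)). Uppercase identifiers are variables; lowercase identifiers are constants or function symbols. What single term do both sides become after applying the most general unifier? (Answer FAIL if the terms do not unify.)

pair(pair(one,pair(pair(3,one),one)),pair(one,pair(4,pair(pair(3,one),one))))

Decompose pair/2: pair(one,pair(pair(3,one),one)) = pair(one,N),  pair(one,pair(4,N)) = pair(one,Q).
Decompose pair/2: one = one,  pair(pair(3,one),one) = N.
Delete trivial equation one = one.
Bind N := pair(pair(3,one),one); substituting into the remaining equation gives: pair(one,pair(4,pair(pair(3,one),one))) = pair(one,Q).
Decompose pair/2: one = one,  pair(4,pair(pair(3,one),one)) = Q.
Delete trivial equation one = one.
Bind Q := pair(4,pair(pair(3,one),one)).
Applying the MGU to either side gives pair(pair(one,pair(pair(3,one),one)),pair(one,pair(4,pair(pair(3,one),one)))).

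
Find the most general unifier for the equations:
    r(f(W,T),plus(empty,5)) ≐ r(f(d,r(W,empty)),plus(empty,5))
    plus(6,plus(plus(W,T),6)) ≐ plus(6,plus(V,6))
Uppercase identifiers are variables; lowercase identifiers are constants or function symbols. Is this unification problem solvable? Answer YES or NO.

YES

Decompose r/2: f(W,T) ≐ f(d,r(W,empty)),  plus(empty,5) ≐ plus(empty,5).
Decompose f/2: W ≐ d,  T ≐ r(W,empty).
Bind W := d; substituting into the 2 remaining equations that mention W gives: T ≐ r(d,empty),  plus(6,plus(plus(d,T),6)) ≐ plus(6,plus(V,6)).
Bind T := r(d,empty); substituting into the one remaining equation that mentions T gives: plus(6,plus(plus(d,r(d,empty)),6)) ≐ plus(6,plus(V,6)).
Delete trivial equation plus(empty,5) ≐ plus(empty,5).
Decompose plus/2: 6 ≐ 6,  plus(plus(d,r(d,empty)),6) ≐ plus(V,6).
Delete trivial equation 6 ≐ 6.
Decompose plus/2: plus(d,r(d,empty)) ≐ V,  6 ≐ 6.
Bind V := plus(d,r(d,empty)); no other remaining equation mentions V.
Delete trivial equation 6 ≐ 6.
No equations remain and no clash or occurs-check failure arose, so a unifier exists.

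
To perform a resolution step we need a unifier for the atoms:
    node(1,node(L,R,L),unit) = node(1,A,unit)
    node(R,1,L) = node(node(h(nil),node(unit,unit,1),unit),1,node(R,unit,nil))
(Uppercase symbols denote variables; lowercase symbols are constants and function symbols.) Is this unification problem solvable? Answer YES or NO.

Decompose node/3: 1 = 1,  node(L,R,L) = A,  unit = unit.
Delete trivial equation 1 = 1.
Bind A := node(L,R,L); no other remaining equation mentions A.
Delete trivial equation unit = unit.
Decompose node/3: R = node(h(nil),node(unit,unit,1),unit),  1 = 1,  L = node(R,unit,nil).
Bind R := node(h(nil),node(unit,unit,1),unit); substituting into the one remaining equation that mentions R gives: L = node(node(h(nil),node(unit,unit,1),unit),unit,nil). Substituting into the earlier binding gives A := node(L,node(h(nil),node(unit,unit,1),unit),L).
Delete trivial equation 1 = 1.
Bind L := node(node(h(nil),node(unit,unit,1),unit),unit,nil). Substituting into the earlier binding gives A := node(node(node(h(nil),node(unit,unit,1),unit),unit,nil),node(h(nil),node(unit,unit,1),unit),node(node(h(nil),node(unit,unit,1),unit),unit,nil)).
No equations remain and no clash or occurs-check failure arose, so a unifier exists.

YES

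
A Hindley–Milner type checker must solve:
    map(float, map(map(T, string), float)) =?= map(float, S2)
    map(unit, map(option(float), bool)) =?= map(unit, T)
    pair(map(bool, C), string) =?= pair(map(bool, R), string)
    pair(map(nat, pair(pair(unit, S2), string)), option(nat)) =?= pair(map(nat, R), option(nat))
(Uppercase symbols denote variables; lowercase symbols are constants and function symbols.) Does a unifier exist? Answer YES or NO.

Decompose map/2: float =?= float,  map(map(T, string), float) =?= S2.
Delete trivial equation float =?= float.
Bind S2 := map(map(T, string), float); substituting into the one remaining equation that mentions S2 gives: pair(map(nat, pair(pair(unit, map(map(T, string), float)), string)), option(nat)) =?= pair(map(nat, R), option(nat)).
Decompose map/2: unit =?= unit,  map(option(float), bool) =?= T.
Delete trivial equation unit =?= unit.
Bind T := map(option(float), bool); substituting into the one remaining equation that mentions T gives: pair(map(nat, pair(pair(unit, map(map(map(option(float), bool), string), float)), string)), option(nat)) =?= pair(map(nat, R), option(nat)). Substituting into the earlier binding gives S2 := map(map(map(option(float), bool), string), float).
Decompose pair/2: map(bool, C) =?= map(bool, R),  string =?= string.
Decompose map/2: bool =?= bool,  C =?= R.
Delete trivial equation bool =?= bool.
Bind C := R; no other remaining equation mentions C.
Delete trivial equation string =?= string.
Decompose pair/2: map(nat, pair(pair(unit, map(map(map(option(float), bool), string), float)), string)) =?= map(nat, R),  option(nat) =?= option(nat).
Decompose map/2: nat =?= nat,  pair(pair(unit, map(map(map(option(float), bool), string), float)), string) =?= R.
Delete trivial equation nat =?= nat.
Bind R := pair(pair(unit, map(map(map(option(float), bool), string), float)), string); no other remaining equation mentions R. Substituting into the earlier binding gives C := pair(pair(unit, map(map(map(option(float), bool), string), float)), string).
Delete trivial equation option(nat) =?= option(nat).
No equations remain and no clash or occurs-check failure arose, so a unifier exists.

YES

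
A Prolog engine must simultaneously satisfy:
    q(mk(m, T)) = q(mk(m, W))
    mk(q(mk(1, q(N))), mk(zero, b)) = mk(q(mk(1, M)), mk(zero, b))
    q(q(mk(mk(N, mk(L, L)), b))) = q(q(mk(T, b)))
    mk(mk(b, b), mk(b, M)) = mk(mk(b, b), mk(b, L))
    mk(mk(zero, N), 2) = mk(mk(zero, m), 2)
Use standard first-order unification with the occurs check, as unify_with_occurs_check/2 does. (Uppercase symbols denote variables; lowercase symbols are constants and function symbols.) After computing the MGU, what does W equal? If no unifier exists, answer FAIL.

mk(m, mk(q(m), q(m)))

Decompose q/1: mk(m, T) = mk(m, W).
Decompose mk/2: m = m,  T = W.
Delete trivial equation m = m.
Bind T := W; substituting into the one remaining equation that mentions T gives: q(q(mk(mk(N, mk(L, L)), b))) = q(q(mk(W, b))).
Decompose mk/2: q(mk(1, q(N))) = q(mk(1, M)),  mk(zero, b) = mk(zero, b).
Decompose q/1: mk(1, q(N)) = mk(1, M).
Decompose mk/2: 1 = 1,  q(N) = M.
Delete trivial equation 1 = 1.
Bind M := q(N); substituting into the one remaining equation that mentions M gives: mk(mk(b, b), mk(b, q(N))) = mk(mk(b, b), mk(b, L)).
Delete trivial equation mk(zero, b) = mk(zero, b).
Decompose q/1: q(mk(mk(N, mk(L, L)), b)) = q(mk(W, b)).
Decompose q/1: mk(mk(N, mk(L, L)), b) = mk(W, b).
Decompose mk/2: mk(N, mk(L, L)) = W,  b = b.
Bind W := mk(N, mk(L, L)); no other remaining equation mentions W. Substituting into the earlier binding gives T := mk(N, mk(L, L)).
Delete trivial equation b = b.
Decompose mk/2: mk(b, b) = mk(b, b),  mk(b, q(N)) = mk(b, L).
Delete trivial equation mk(b, b) = mk(b, b).
Decompose mk/2: b = b,  q(N) = L.
Delete trivial equation b = b.
Bind L := q(N); no other remaining equation mentions L. Substituting into the earlier bindings gives T := mk(N, mk(q(N), q(N))), W := mk(N, mk(q(N), q(N))).
Decompose mk/2: mk(zero, N) = mk(zero, m),  2 = 2.
Decompose mk/2: zero = zero,  N = m.
Delete trivial equation zero = zero.
Bind N := m; no other remaining equation mentions N. Substituting into the earlier bindings gives T := mk(m, mk(q(m), q(m))), M := q(m), W := mk(m, mk(q(m), q(m))), L := q(m).
Delete trivial equation 2 = 2.
MGU = { T -> mk(m, mk(q(m), q(m))), M -> q(m), W -> mk(m, mk(q(m), q(m))), L -> q(m), N -> m }, so W -> mk(m, mk(q(m), q(m))).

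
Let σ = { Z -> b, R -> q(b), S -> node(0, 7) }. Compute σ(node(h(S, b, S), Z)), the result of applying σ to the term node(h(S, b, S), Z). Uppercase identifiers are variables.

Replace each occurrence of Z with b.
Replace each occurrence of S with node(0, 7).
Result: node(h(node(0, 7), b, node(0, 7)), b).

node(h(node(0, 7), b, node(0, 7)), b)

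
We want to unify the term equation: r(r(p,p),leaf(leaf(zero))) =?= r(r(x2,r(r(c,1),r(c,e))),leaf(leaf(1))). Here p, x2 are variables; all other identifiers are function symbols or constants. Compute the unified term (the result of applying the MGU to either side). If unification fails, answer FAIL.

FAIL

Decompose r/2: r(p,p) =?= r(x2,r(r(c,1),r(c,e))),  leaf(leaf(zero)) =?= leaf(leaf(1)).
Decompose r/2: p =?= x2,  p =?= r(r(c,1),r(c,e)).
Bind p := x2; substituting into the one remaining equation that mentions p gives: x2 =?= r(r(c,1),r(c,e)).
Bind x2 := r(r(c,1),r(c,e)); no other remaining equation mentions x2. Substituting into the earlier binding gives p := r(r(c,1),r(c,e)).
Decompose leaf/1: leaf(zero) =?= leaf(1).
Decompose leaf/1: zero =?= 1.
Clash: constants zero and 1 differ; no unifier exists.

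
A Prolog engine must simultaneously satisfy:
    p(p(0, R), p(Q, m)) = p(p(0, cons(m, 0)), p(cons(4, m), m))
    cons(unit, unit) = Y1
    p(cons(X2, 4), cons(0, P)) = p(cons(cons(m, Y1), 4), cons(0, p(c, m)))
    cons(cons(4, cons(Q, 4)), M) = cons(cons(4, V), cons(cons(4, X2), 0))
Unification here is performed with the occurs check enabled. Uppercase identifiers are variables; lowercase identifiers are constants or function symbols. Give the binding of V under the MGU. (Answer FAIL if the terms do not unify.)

cons(cons(4, m), 4)

Decompose p/2: p(0, R) = p(0, cons(m, 0)),  p(Q, m) = p(cons(4, m), m).
Decompose p/2: 0 = 0,  R = cons(m, 0).
Delete trivial equation 0 = 0.
Bind R := cons(m, 0); no other remaining equation mentions R.
Decompose p/2: Q = cons(4, m),  m = m.
Bind Q := cons(4, m); substituting into the one remaining equation that mentions Q gives: cons(cons(4, cons(cons(4, m), 4)), M) = cons(cons(4, V), cons(cons(4, X2), 0)).
Delete trivial equation m = m.
Bind Y1 := cons(unit, unit); substituting into the one remaining equation that mentions Y1 gives: p(cons(X2, 4), cons(0, P)) = p(cons(cons(m, cons(unit, unit)), 4), cons(0, p(c, m))).
Decompose p/2: cons(X2, 4) = cons(cons(m, cons(unit, unit)), 4),  cons(0, P) = cons(0, p(c, m)).
Decompose cons/2: X2 = cons(m, cons(unit, unit)),  4 = 4.
Bind X2 := cons(m, cons(unit, unit)); substituting into the one remaining equation that mentions X2 gives: cons(cons(4, cons(cons(4, m), 4)), M) = cons(cons(4, V), cons(cons(4, cons(m, cons(unit, unit))), 0)).
Delete trivial equation 4 = 4.
Decompose cons/2: 0 = 0,  P = p(c, m).
Delete trivial equation 0 = 0.
Bind P := p(c, m); no other remaining equation mentions P.
Decompose cons/2: cons(4, cons(cons(4, m), 4)) = cons(4, V),  M = cons(cons(4, cons(m, cons(unit, unit))), 0).
Decompose cons/2: 4 = 4,  cons(cons(4, m), 4) = V.
Delete trivial equation 4 = 4.
Bind V := cons(cons(4, m), 4); no other remaining equation mentions V.
Bind M := cons(cons(4, cons(m, cons(unit, unit))), 0).
MGU = { R -> cons(m, 0), Q -> cons(4, m), Y1 -> cons(unit, unit), X2 -> cons(m, cons(unit, unit)), P -> p(c, m), V -> cons(cons(4, m), 4), M -> cons(cons(4, cons(m, cons(unit, unit))), 0) }, so V -> cons(cons(4, m), 4).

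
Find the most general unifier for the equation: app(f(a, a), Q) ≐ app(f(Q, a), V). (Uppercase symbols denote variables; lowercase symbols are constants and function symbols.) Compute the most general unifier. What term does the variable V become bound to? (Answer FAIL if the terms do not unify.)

Decompose app/2: f(a, a) ≐ f(Q, a),  Q ≐ V.
Decompose f/2: a ≐ Q,  a ≐ a.
Bind Q := a; substituting into the one remaining equation that mentions Q gives: a ≐ V.
Delete trivial equation a ≐ a.
Bind V := a.
MGU = { Q ↦ a, V ↦ a }, so V ↦ a.

a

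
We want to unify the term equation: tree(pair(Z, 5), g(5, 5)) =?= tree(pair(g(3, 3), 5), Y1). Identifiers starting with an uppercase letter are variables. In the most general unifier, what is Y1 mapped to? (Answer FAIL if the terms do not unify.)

g(5, 5)

Decompose tree/2: pair(Z, 5) =?= pair(g(3, 3), 5),  g(5, 5) =?= Y1.
Decompose pair/2: Z =?= g(3, 3),  5 =?= 5.
Bind Z := g(3, 3); no other remaining equation mentions Z.
Delete trivial equation 5 =?= 5.
Bind Y1 := g(5, 5).
MGU = { Z ↦ g(3, 3), Y1 ↦ g(5, 5) }, so Y1 ↦ g(5, 5).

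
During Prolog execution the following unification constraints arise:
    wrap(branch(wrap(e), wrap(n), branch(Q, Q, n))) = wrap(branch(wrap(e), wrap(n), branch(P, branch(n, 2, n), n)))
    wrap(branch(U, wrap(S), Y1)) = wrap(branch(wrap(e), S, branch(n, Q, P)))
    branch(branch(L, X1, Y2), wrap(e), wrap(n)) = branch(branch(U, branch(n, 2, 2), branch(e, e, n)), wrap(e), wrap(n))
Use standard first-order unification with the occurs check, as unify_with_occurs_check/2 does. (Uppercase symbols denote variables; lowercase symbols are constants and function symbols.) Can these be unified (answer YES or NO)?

Decompose wrap/1: branch(wrap(e), wrap(n), branch(Q, Q, n)) = branch(wrap(e), wrap(n), branch(P, branch(n, 2, n), n)).
Decompose branch/3: wrap(e) = wrap(e),  wrap(n) = wrap(n),  branch(Q, Q, n) = branch(P, branch(n, 2, n), n).
Delete trivial equation wrap(e) = wrap(e).
Delete trivial equation wrap(n) = wrap(n).
Decompose branch/3: Q = P,  Q = branch(n, 2, n),  n = n.
Bind Q := P; substituting into the 2 remaining equations that mention Q gives: P = branch(n, 2, n),  wrap(branch(U, wrap(S), Y1)) = wrap(branch(wrap(e), S, branch(n, P, P))).
Bind P := branch(n, 2, n); substituting into the one remaining equation that mentions P gives: wrap(branch(U, wrap(S), Y1)) = wrap(branch(wrap(e), S, branch(n, branch(n, 2, n), branch(n, 2, n)))). Substituting into the earlier binding gives Q := branch(n, 2, n).
Delete trivial equation n = n.
Decompose wrap/1: branch(U, wrap(S), Y1) = branch(wrap(e), S, branch(n, branch(n, 2, n), branch(n, 2, n))).
Decompose branch/3: U = wrap(e),  wrap(S) = S,  Y1 = branch(n, branch(n, 2, n), branch(n, 2, n)).
Bind U := wrap(e); substituting into the one remaining equation that mentions U gives: branch(branch(L, X1, Y2), wrap(e), wrap(n)) = branch(branch(wrap(e), branch(n, 2, 2), branch(e, e, n)), wrap(e), wrap(n)).
Occurs check fails: S occurs in wrap(S); the equation S = wrap(S) has no finite solution.

NO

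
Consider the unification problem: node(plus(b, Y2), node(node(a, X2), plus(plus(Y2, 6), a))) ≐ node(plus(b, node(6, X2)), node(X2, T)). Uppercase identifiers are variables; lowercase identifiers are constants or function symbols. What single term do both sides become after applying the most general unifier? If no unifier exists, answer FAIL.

Decompose node/2: plus(b, Y2) ≐ plus(b, node(6, X2)),  node(node(a, X2), plus(plus(Y2, 6), a)) ≐ node(X2, T).
Decompose plus/2: b ≐ b,  Y2 ≐ node(6, X2).
Delete trivial equation b ≐ b.
Bind Y2 := node(6, X2); substituting into the remaining equation gives: node(node(a, X2), plus(plus(node(6, X2), 6), a)) ≐ node(X2, T).
Decompose node/2: node(a, X2) ≐ X2,  plus(plus(node(6, X2), 6), a) ≐ T.
Occurs check fails: X2 occurs in node(a, X2); the equation X2 ≐ node(a, X2) has no finite solution.

FAIL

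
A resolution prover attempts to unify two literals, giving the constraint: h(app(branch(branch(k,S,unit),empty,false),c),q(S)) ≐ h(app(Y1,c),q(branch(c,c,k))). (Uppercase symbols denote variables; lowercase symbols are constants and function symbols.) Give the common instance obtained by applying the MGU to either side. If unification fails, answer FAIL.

Decompose h/2: app(branch(branch(k,S,unit),empty,false),c) ≐ app(Y1,c),  q(S) ≐ q(branch(c,c,k)).
Decompose app/2: branch(branch(k,S,unit),empty,false) ≐ Y1,  c ≐ c.
Bind Y1 := branch(branch(k,S,unit),empty,false); no other remaining equation mentions Y1.
Delete trivial equation c ≐ c.
Decompose q/1: S ≐ branch(c,c,k).
Bind S := branch(c,c,k). Substituting into the earlier binding gives Y1 := branch(branch(k,branch(c,c,k),unit),empty,false).
Applying the MGU to either side gives h(app(branch(branch(k,branch(c,c,k),unit),empty,false),c),q(branch(c,c,k))).

h(app(branch(branch(k,branch(c,c,k),unit),empty,false),c),q(branch(c,c,k)))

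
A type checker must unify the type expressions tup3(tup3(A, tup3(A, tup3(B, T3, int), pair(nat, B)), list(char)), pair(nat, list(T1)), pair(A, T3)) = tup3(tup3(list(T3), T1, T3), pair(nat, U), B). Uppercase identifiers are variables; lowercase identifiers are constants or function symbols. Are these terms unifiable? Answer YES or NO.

Decompose tup3/3: tup3(A, tup3(A, tup3(B, T3, int), pair(nat, B)), list(char)) = tup3(list(T3), T1, T3),  pair(nat, list(T1)) = pair(nat, U),  pair(A, T3) = B.
Decompose tup3/3: A = list(T3),  tup3(A, tup3(B, T3, int), pair(nat, B)) = T1,  list(char) = T3.
Bind A := list(T3); substituting into the 2 remaining equations that mention A gives: tup3(list(T3), tup3(B, T3, int), pair(nat, B)) = T1,  pair(list(T3), T3) = B.
Bind T1 := tup3(list(T3), tup3(B, T3, int), pair(nat, B)); substituting into the one remaining equation that mentions T1 gives: pair(nat, list(tup3(list(T3), tup3(B, T3, int), pair(nat, B)))) = pair(nat, U).
Bind T3 := list(char); substituting into the remaining equations gives: pair(nat, list(tup3(list(list(char)), tup3(B, list(char), int), pair(nat, B)))) = pair(nat, U),  pair(list(list(char)), list(char)) = B. Substituting into the earlier bindings gives A := list(list(char)), T1 := tup3(list(list(char)), tup3(B, list(char), int), pair(nat, B)).
Decompose pair/2: nat = nat,  list(tup3(list(list(char)), tup3(B, list(char), int), pair(nat, B))) = U.
Delete trivial equation nat = nat.
Bind U := list(tup3(list(list(char)), tup3(B, list(char), int), pair(nat, B))); no other remaining equation mentions U.
Bind B := pair(list(list(char)), list(char)). Substituting into the earlier bindings gives T1 := tup3(list(list(char)), tup3(pair(list(list(char)), list(char)), list(char), int), pair(nat, pair(list(list(char)), list(char)))), U := list(tup3(list(list(char)), tup3(pair(list(list(char)), list(char)), list(char), int), pair(nat, pair(list(list(char)), list(char))))).
No equations remain and no clash or occurs-check failure arose, so a unifier exists.

YES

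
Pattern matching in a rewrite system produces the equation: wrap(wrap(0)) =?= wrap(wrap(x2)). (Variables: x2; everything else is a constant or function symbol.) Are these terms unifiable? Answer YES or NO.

Decompose wrap/1: wrap(0) =?= wrap(x2).
Decompose wrap/1: 0 =?= x2.
Bind x2 := 0.
No equations remain and no clash or occurs-check failure arose, so a unifier exists.

YES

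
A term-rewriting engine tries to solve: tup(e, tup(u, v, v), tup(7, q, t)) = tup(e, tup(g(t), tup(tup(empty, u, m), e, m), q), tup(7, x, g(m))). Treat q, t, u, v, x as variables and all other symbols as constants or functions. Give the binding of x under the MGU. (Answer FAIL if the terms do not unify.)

tup(tup(empty, g(g(m)), m), e, m)

Decompose tup/3: e = e,  tup(u, v, v) = tup(g(t), tup(tup(empty, u, m), e, m), q),  tup(7, q, t) = tup(7, x, g(m)).
Delete trivial equation e = e.
Decompose tup/3: u = g(t),  v = tup(tup(empty, u, m), e, m),  v = q.
Bind u := g(t); substituting into the one remaining equation that mentions u gives: v = tup(tup(empty, g(t), m), e, m).
Bind v := tup(tup(empty, g(t), m), e, m); substituting into the one remaining equation that mentions v gives: tup(tup(empty, g(t), m), e, m) = q.
Bind q := tup(tup(empty, g(t), m), e, m); substituting into the remaining equation gives: tup(7, tup(tup(empty, g(t), m), e, m), t) = tup(7, x, g(m)).
Decompose tup/3: 7 = 7,  tup(tup(empty, g(t), m), e, m) = x,  t = g(m).
Delete trivial equation 7 = 7.
Bind x := tup(tup(empty, g(t), m), e, m); no other remaining equation mentions x.
Bind t := g(m). Substituting into the earlier bindings gives u := g(g(m)), v := tup(tup(empty, g(g(m)), m), e, m), q := tup(tup(empty, g(g(m)), m), e, m), x := tup(tup(empty, g(g(m)), m), e, m).
MGU = { u -> g(g(m)), v -> tup(tup(empty, g(g(m)), m), e, m), q -> tup(tup(empty, g(g(m)), m), e, m), x -> tup(tup(empty, g(g(m)), m), e, m), t -> g(m) }, so x -> tup(tup(empty, g(g(m)), m), e, m).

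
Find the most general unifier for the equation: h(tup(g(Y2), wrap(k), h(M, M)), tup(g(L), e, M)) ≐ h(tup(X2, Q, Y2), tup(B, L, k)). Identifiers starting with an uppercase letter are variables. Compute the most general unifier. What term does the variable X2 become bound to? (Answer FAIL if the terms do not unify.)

g(h(k, k))

Decompose h/2: tup(g(Y2), wrap(k), h(M, M)) ≐ tup(X2, Q, Y2),  tup(g(L), e, M) ≐ tup(B, L, k).
Decompose tup/3: g(Y2) ≐ X2,  wrap(k) ≐ Q,  h(M, M) ≐ Y2.
Bind X2 := g(Y2); no other remaining equation mentions X2.
Bind Q := wrap(k); no other remaining equation mentions Q.
Bind Y2 := h(M, M); no other remaining equation mentions Y2. Substituting into the earlier binding gives X2 := g(h(M, M)).
Decompose tup/3: g(L) ≐ B,  e ≐ L,  M ≐ k.
Bind B := g(L); no other remaining equation mentions B.
Bind L := e; no other remaining equation mentions L. Substituting into the earlier binding gives B := g(e).
Bind M := k. Substituting into the earlier bindings gives X2 := g(h(k, k)), Y2 := h(k, k).
MGU = { X2 := g(h(k, k)), Q := wrap(k), Y2 := h(k, k), B := g(e), L := e, M := k }, so X2 := g(h(k, k)).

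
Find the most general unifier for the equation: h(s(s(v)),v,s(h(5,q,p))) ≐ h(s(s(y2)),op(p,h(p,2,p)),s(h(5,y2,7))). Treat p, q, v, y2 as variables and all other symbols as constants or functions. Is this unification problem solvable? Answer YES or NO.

Decompose h/3: s(s(v)) ≐ s(s(y2)),  v ≐ op(p,h(p,2,p)),  s(h(5,q,p)) ≐ s(h(5,y2,7)).
Decompose s/1: s(v) ≐ s(y2).
Decompose s/1: v ≐ y2.
Bind v := y2; substituting into the one remaining equation that mentions v gives: y2 ≐ op(p,h(p,2,p)).
Bind y2 := op(p,h(p,2,p)); substituting into the remaining equation gives: s(h(5,q,p)) ≐ s(h(5,op(p,h(p,2,p)),7)). Substituting into the earlier binding gives v := op(p,h(p,2,p)).
Decompose s/1: h(5,q,p) ≐ h(5,op(p,h(p,2,p)),7).
Decompose h/3: 5 ≐ 5,  q ≐ op(p,h(p,2,p)),  p ≐ 7.
Delete trivial equation 5 ≐ 5.
Bind q := op(p,h(p,2,p)); no other remaining equation mentions q.
Bind p := 7. Substituting into the earlier bindings gives v := op(7,h(7,2,7)), y2 := op(7,h(7,2,7)), q := op(7,h(7,2,7)).
No equations remain and no clash or occurs-check failure arose, so a unifier exists.

YES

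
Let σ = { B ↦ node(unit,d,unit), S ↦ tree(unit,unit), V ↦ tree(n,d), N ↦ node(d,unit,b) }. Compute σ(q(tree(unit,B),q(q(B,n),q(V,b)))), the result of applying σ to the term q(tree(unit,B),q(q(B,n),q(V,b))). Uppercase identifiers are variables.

Replace each occurrence of B with node(unit,d,unit).
Replace each occurrence of V with tree(n,d).
Result: q(tree(unit,node(unit,d,unit)),q(q(node(unit,d,unit),n),q(tree(n,d),b))).

q(tree(unit,node(unit,d,unit)),q(q(node(unit,d,unit),n),q(tree(n,d),b)))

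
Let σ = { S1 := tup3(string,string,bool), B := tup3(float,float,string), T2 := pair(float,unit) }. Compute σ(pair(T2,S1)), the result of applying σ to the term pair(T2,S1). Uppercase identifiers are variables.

pair(pair(float,unit),tup3(string,string,bool))

Replace each occurrence of S1 with tup3(string,string,bool).
Replace each occurrence of T2 with pair(float,unit).
Result: pair(pair(float,unit),tup3(string,string,bool)).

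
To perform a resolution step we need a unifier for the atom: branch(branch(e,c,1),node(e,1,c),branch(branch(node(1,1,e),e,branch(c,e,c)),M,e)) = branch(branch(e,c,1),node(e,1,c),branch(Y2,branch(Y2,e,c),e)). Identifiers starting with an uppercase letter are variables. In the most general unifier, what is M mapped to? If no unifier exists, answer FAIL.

branch(branch(node(1,1,e),e,branch(c,e,c)),e,c)

Decompose branch/3: branch(e,c,1) = branch(e,c,1),  node(e,1,c) = node(e,1,c),  branch(branch(node(1,1,e),e,branch(c,e,c)),M,e) = branch(Y2,branch(Y2,e,c),e).
Delete trivial equation branch(e,c,1) = branch(e,c,1).
Delete trivial equation node(e,1,c) = node(e,1,c).
Decompose branch/3: branch(node(1,1,e),e,branch(c,e,c)) = Y2,  M = branch(Y2,e,c),  e = e.
Bind Y2 := branch(node(1,1,e),e,branch(c,e,c)); substituting into the one remaining equation that mentions Y2 gives: M = branch(branch(node(1,1,e),e,branch(c,e,c)),e,c).
Bind M := branch(branch(node(1,1,e),e,branch(c,e,c)),e,c); no other remaining equation mentions M.
Delete trivial equation e = e.
MGU = { Y2 ↦ branch(node(1,1,e),e,branch(c,e,c)), M ↦ branch(branch(node(1,1,e),e,branch(c,e,c)),e,c) }, so M ↦ branch(branch(node(1,1,e),e,branch(c,e,c)),e,c).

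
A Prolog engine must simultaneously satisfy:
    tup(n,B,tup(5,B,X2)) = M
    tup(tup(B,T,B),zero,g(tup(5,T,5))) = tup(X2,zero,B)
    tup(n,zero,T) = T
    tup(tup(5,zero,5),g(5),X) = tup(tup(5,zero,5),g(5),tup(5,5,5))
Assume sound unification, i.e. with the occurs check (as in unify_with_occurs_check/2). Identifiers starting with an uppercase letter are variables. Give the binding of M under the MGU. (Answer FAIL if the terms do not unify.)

Bind M := tup(n,B,tup(5,B,X2)); no other remaining equation mentions M.
Decompose tup/3: tup(B,T,B) = X2,  zero = zero,  g(tup(5,T,5)) = B.
Bind X2 := tup(B,T,B); no other remaining equation mentions X2. Substituting into the earlier binding gives M := tup(n,B,tup(5,B,tup(B,T,B))).
Delete trivial equation zero = zero.
Bind B := g(tup(5,T,5)); no other remaining equation mentions B. Substituting into the earlier bindings gives M := tup(n,g(tup(5,T,5)),tup(5,g(tup(5,T,5)),tup(g(tup(5,T,5)),T,g(tup(5,T,5))))), X2 := tup(g(tup(5,T,5)),T,g(tup(5,T,5))).
Occurs check fails: T occurs in tup(n,zero,T); the equation T = tup(n,zero,T) has no finite solution.

FAIL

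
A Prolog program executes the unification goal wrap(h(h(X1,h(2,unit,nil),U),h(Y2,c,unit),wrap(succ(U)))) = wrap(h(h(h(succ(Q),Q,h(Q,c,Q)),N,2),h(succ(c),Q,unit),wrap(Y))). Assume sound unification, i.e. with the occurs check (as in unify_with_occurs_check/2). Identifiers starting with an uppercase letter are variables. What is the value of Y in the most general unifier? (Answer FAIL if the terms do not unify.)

Decompose wrap/1: h(h(X1,h(2,unit,nil),U),h(Y2,c,unit),wrap(succ(U))) = h(h(h(succ(Q),Q,h(Q,c,Q)),N,2),h(succ(c),Q,unit),wrap(Y)).
Decompose h/3: h(X1,h(2,unit,nil),U) = h(h(succ(Q),Q,h(Q,c,Q)),N,2),  h(Y2,c,unit) = h(succ(c),Q,unit),  wrap(succ(U)) = wrap(Y).
Decompose h/3: X1 = h(succ(Q),Q,h(Q,c,Q)),  h(2,unit,nil) = N,  U = 2.
Bind X1 := h(succ(Q),Q,h(Q,c,Q)); no other remaining equation mentions X1.
Bind N := h(2,unit,nil); no other remaining equation mentions N.
Bind U := 2; substituting into the one remaining equation that mentions U gives: wrap(succ(2)) = wrap(Y).
Decompose h/3: Y2 = succ(c),  c = Q,  unit = unit.
Bind Y2 := succ(c); no other remaining equation mentions Y2.
Bind Q := c; no other remaining equation mentions Q. Substituting into the earlier binding gives X1 := h(succ(c),c,h(c,c,c)).
Delete trivial equation unit = unit.
Decompose wrap/1: succ(2) = Y.
Bind Y := succ(2).
MGU = { X1 ↦ h(succ(c),c,h(c,c,c)), N ↦ h(2,unit,nil), U ↦ 2, Y2 ↦ succ(c), Q ↦ c, Y ↦ succ(2) }, so Y ↦ succ(2).

succ(2)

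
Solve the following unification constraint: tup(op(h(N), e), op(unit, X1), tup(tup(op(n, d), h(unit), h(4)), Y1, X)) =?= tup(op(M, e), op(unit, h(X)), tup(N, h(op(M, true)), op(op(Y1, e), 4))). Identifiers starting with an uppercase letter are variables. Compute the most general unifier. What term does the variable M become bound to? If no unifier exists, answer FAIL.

h(tup(op(n, d), h(unit), h(4)))

Decompose tup/3: op(h(N), e) =?= op(M, e),  op(unit, X1) =?= op(unit, h(X)),  tup(tup(op(n, d), h(unit), h(4)), Y1, X) =?= tup(N, h(op(M, true)), op(op(Y1, e), 4)).
Decompose op/2: h(N) =?= M,  e =?= e.
Bind M := h(N); substituting into the one remaining equation that mentions M gives: tup(tup(op(n, d), h(unit), h(4)), Y1, X) =?= tup(N, h(op(h(N), true)), op(op(Y1, e), 4)).
Delete trivial equation e =?= e.
Decompose op/2: unit =?= unit,  X1 =?= h(X).
Delete trivial equation unit =?= unit.
Bind X1 := h(X); no other remaining equation mentions X1.
Decompose tup/3: tup(op(n, d), h(unit), h(4)) =?= N,  Y1 =?= h(op(h(N), true)),  X =?= op(op(Y1, e), 4).
Bind N := tup(op(n, d), h(unit), h(4)); substituting into the one remaining equation that mentions N gives: Y1 =?= h(op(h(tup(op(n, d), h(unit), h(4))), true)). Substituting into the earlier binding gives M := h(tup(op(n, d), h(unit), h(4))).
Bind Y1 := h(op(h(tup(op(n, d), h(unit), h(4))), true)); substituting into the remaining equation gives: X =?= op(op(h(op(h(tup(op(n, d), h(unit), h(4))), true)), e), 4).
Bind X := op(op(h(op(h(tup(op(n, d), h(unit), h(4))), true)), e), 4). Substituting into the earlier binding gives X1 := h(op(op(h(op(h(tup(op(n, d), h(unit), h(4))), true)), e), 4)).
MGU = { M := h(tup(op(n, d), h(unit), h(4))), X1 := h(op(op(h(op(h(tup(op(n, d), h(unit), h(4))), true)), e), 4)), N := tup(op(n, d), h(unit), h(4)), Y1 := h(op(h(tup(op(n, d), h(unit), h(4))), true)), X := op(op(h(op(h(tup(op(n, d), h(unit), h(4))), true)), e), 4) }, so M := h(tup(op(n, d), h(unit), h(4))).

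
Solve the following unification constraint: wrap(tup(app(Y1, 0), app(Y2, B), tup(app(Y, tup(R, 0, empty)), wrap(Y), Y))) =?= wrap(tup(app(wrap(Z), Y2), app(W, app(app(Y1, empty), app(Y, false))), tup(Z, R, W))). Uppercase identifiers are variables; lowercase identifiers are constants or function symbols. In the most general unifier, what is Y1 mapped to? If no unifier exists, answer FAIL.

Decompose wrap/1: tup(app(Y1, 0), app(Y2, B), tup(app(Y, tup(R, 0, empty)), wrap(Y), Y)) =?= tup(app(wrap(Z), Y2), app(W, app(app(Y1, empty), app(Y, false))), tup(Z, R, W)).
Decompose tup/3: app(Y1, 0) =?= app(wrap(Z), Y2),  app(Y2, B) =?= app(W, app(app(Y1, empty), app(Y, false))),  tup(app(Y, tup(R, 0, empty)), wrap(Y), Y) =?= tup(Z, R, W).
Decompose app/2: Y1 =?= wrap(Z),  0 =?= Y2.
Bind Y1 := wrap(Z); substituting into the one remaining equation that mentions Y1 gives: app(Y2, B) =?= app(W, app(app(wrap(Z), empty), app(Y, false))).
Bind Y2 := 0; substituting into the one remaining equation that mentions Y2 gives: app(0, B) =?= app(W, app(app(wrap(Z), empty), app(Y, false))).
Decompose app/2: 0 =?= W,  B =?= app(app(wrap(Z), empty), app(Y, false)).
Bind W := 0; substituting into the one remaining equation that mentions W gives: tup(app(Y, tup(R, 0, empty)), wrap(Y), Y) =?= tup(Z, R, 0).
Bind B := app(app(wrap(Z), empty), app(Y, false)); no other remaining equation mentions B.
Decompose tup/3: app(Y, tup(R, 0, empty)) =?= Z,  wrap(Y) =?= R,  Y =?= 0.
Bind Z := app(Y, tup(R, 0, empty)); no other remaining equation mentions Z. Substituting into the earlier bindings gives Y1 := wrap(app(Y, tup(R, 0, empty))), B := app(app(wrap(app(Y, tup(R, 0, empty))), empty), app(Y, false)).
Bind R := wrap(Y); no other remaining equation mentions R. Substituting into the earlier bindings gives Y1 := wrap(app(Y, tup(wrap(Y), 0, empty))), B := app(app(wrap(app(Y, tup(wrap(Y), 0, empty))), empty), app(Y, false)), Z := app(Y, tup(wrap(Y), 0, empty)).
Bind Y := 0. Substituting into the earlier bindings gives Y1 := wrap(app(0, tup(wrap(0), 0, empty))), B := app(app(wrap(app(0, tup(wrap(0), 0, empty))), empty), app(0, false)), Z := app(0, tup(wrap(0), 0, empty)), R := wrap(0).
MGU = { Y1 ↦ wrap(app(0, tup(wrap(0), 0, empty))), Y2 ↦ 0, W ↦ 0, B ↦ app(app(wrap(app(0, tup(wrap(0), 0, empty))), empty), app(0, false)), Z ↦ app(0, tup(wrap(0), 0, empty)), R ↦ wrap(0), Y ↦ 0 }, so Y1 ↦ wrap(app(0, tup(wrap(0), 0, empty))).

wrap(app(0, tup(wrap(0), 0, empty)))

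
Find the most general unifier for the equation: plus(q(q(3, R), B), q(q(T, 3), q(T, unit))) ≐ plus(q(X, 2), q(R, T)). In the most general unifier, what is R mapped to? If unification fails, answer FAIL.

FAIL

Decompose plus/2: q(q(3, R), B) ≐ q(X, 2),  q(q(T, 3), q(T, unit)) ≐ q(R, T).
Decompose q/2: q(3, R) ≐ X,  B ≐ 2.
Bind X := q(3, R); no other remaining equation mentions X.
Bind B := 2; no other remaining equation mentions B.
Decompose q/2: q(T, 3) ≐ R,  q(T, unit) ≐ T.
Bind R := q(T, 3); no other remaining equation mentions R. Substituting into the earlier binding gives X := q(3, q(T, 3)).
Occurs check fails: T occurs in q(T, unit); the equation T ≐ q(T, unit) has no finite solution.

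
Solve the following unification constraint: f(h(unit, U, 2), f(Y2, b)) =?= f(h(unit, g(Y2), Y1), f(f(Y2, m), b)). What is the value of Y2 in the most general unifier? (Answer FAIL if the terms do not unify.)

Decompose f/2: h(unit, U, 2) =?= h(unit, g(Y2), Y1),  f(Y2, b) =?= f(f(Y2, m), b).
Decompose h/3: unit =?= unit,  U =?= g(Y2),  2 =?= Y1.
Delete trivial equation unit =?= unit.
Bind U := g(Y2); no other remaining equation mentions U.
Bind Y1 := 2; no other remaining equation mentions Y1.
Decompose f/2: Y2 =?= f(Y2, m),  b =?= b.
Occurs check fails: Y2 occurs in f(Y2, m); the equation Y2 =?= f(Y2, m) has no finite solution.

FAIL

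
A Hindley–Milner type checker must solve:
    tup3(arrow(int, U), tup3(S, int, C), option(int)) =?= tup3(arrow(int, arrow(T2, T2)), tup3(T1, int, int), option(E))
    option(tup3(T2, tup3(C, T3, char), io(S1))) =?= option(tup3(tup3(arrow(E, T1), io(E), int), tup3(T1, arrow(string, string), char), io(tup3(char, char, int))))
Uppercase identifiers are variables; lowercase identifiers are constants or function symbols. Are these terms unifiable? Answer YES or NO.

Decompose tup3/3: arrow(int, U) =?= arrow(int, arrow(T2, T2)),  tup3(S, int, C) =?= tup3(T1, int, int),  option(int) =?= option(E).
Decompose arrow/2: int =?= int,  U =?= arrow(T2, T2).
Delete trivial equation int =?= int.
Bind U := arrow(T2, T2); no other remaining equation mentions U.
Decompose tup3/3: S =?= T1,  int =?= int,  C =?= int.
Bind S := T1; no other remaining equation mentions S.
Delete trivial equation int =?= int.
Bind C := int; substituting into the one remaining equation that mentions C gives: option(tup3(T2, tup3(int, T3, char), io(S1))) =?= option(tup3(tup3(arrow(E, T1), io(E), int), tup3(T1, arrow(string, string), char), io(tup3(char, char, int)))).
Decompose option/1: int =?= E.
Bind E := int; substituting into the remaining equation gives: option(tup3(T2, tup3(int, T3, char), io(S1))) =?= option(tup3(tup3(arrow(int, T1), io(int), int), tup3(T1, arrow(string, string), char), io(tup3(char, char, int)))).
Decompose option/1: tup3(T2, tup3(int, T3, char), io(S1)) =?= tup3(tup3(arrow(int, T1), io(int), int), tup3(T1, arrow(string, string), char), io(tup3(char, char, int))).
Decompose tup3/3: T2 =?= tup3(arrow(int, T1), io(int), int),  tup3(int, T3, char) =?= tup3(T1, arrow(string, string), char),  io(S1) =?= io(tup3(char, char, int)).
Bind T2 := tup3(arrow(int, T1), io(int), int); no other remaining equation mentions T2. Substituting into the earlier binding gives U := arrow(tup3(arrow(int, T1), io(int), int), tup3(arrow(int, T1), io(int), int)).
Decompose tup3/3: int =?= T1,  T3 =?= arrow(string, string),  char =?= char.
Bind T1 := int; no other remaining equation mentions T1. Substituting into the earlier bindings gives U := arrow(tup3(arrow(int, int), io(int), int), tup3(arrow(int, int), io(int), int)), S := int, T2 := tup3(arrow(int, int), io(int), int).
Bind T3 := arrow(string, string); no other remaining equation mentions T3.
Delete trivial equation char =?= char.
Decompose io/1: S1 =?= tup3(char, char, int).
Bind S1 := tup3(char, char, int).
No equations remain and no clash or occurs-check failure arose, so a unifier exists.

YES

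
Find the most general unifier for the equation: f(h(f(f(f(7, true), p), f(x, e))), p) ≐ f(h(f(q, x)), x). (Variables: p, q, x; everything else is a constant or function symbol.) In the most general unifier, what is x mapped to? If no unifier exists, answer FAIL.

FAIL

Decompose f/2: h(f(f(f(7, true), p), f(x, e))) ≐ h(f(q, x)),  p ≐ x.
Decompose h/1: f(f(f(7, true), p), f(x, e)) ≐ f(q, x).
Decompose f/2: f(f(7, true), p) ≐ q,  f(x, e) ≐ x.
Bind q := f(f(7, true), p); no other remaining equation mentions q.
Occurs check fails: x occurs in f(x, e); the equation x ≐ f(x, e) has no finite solution.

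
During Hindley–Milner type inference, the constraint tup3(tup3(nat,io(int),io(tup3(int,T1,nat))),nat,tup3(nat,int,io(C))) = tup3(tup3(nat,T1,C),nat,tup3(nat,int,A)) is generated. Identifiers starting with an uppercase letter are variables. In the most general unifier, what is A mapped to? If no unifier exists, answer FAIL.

Decompose tup3/3: tup3(nat,io(int),io(tup3(int,T1,nat))) = tup3(nat,T1,C),  nat = nat,  tup3(nat,int,io(C)) = tup3(nat,int,A).
Decompose tup3/3: nat = nat,  io(int) = T1,  io(tup3(int,T1,nat)) = C.
Delete trivial equation nat = nat.
Bind T1 := io(int); substituting into the one remaining equation that mentions T1 gives: io(tup3(int,io(int),nat)) = C.
Bind C := io(tup3(int,io(int),nat)); substituting into the one remaining equation that mentions C gives: tup3(nat,int,io(io(tup3(int,io(int),nat)))) = tup3(nat,int,A).
Delete trivial equation nat = nat.
Decompose tup3/3: nat = nat,  int = int,  io(io(tup3(int,io(int),nat))) = A.
Delete trivial equation nat = nat.
Delete trivial equation int = int.
Bind A := io(io(tup3(int,io(int),nat))).
MGU = { T1 -> io(int), C -> io(tup3(int,io(int),nat)), A -> io(io(tup3(int,io(int),nat))) }, so A -> io(io(tup3(int,io(int),nat))).

io(io(tup3(int,io(int),nat)))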